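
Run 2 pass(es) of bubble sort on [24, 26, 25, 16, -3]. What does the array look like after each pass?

After pass 1: [24, 25, 16, -3, 26] (3 swaps)
After pass 2: [24, 16, -3, 25, 26] (2 swaps)
Total swaps: 5


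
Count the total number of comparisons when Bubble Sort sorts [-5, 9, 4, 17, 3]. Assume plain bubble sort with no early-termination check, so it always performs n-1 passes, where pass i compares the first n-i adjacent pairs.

Pass 1: compare adjacent pairs (0,1)..(3,4) = 4 comparison(s), 2 swap(s) -> [-5, 4, 9, 3, 17]
Pass 2: compare adjacent pairs (0,1)..(2,3) = 3 comparison(s), 1 swap(s) -> [-5, 4, 3, 9, 17]
Pass 3: compare adjacent pairs (0,1)..(1,2) = 2 comparison(s), 1 swap(s) -> [-5, 3, 4, 9, 17]
Pass 4: compare adjacent pairs (0,1)..(0,1) = 1 comparison(s), 0 swap(s) -> [-5, 3, 4, 9, 17]
Total comparisons: 4 + 3 + 2 + 1 = 10


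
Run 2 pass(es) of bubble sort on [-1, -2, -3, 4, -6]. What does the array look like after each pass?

After pass 1: [-2, -3, -1, -6, 4] (3 swaps)
After pass 2: [-3, -2, -6, -1, 4] (2 swaps)
Total swaps: 5


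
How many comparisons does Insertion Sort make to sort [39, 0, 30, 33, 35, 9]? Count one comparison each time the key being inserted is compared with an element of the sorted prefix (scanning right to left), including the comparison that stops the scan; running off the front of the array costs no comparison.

Insert 0: 39 > 0 (shift), reached front = 1 comparison(s) -> [0, 39, 30, 33, 35, 9]
Insert 30: 39 > 30 (shift), 0 <= 30 (stop) = 2 comparison(s) -> [0, 30, 39, 33, 35, 9]
Insert 33: 39 > 33 (shift), 30 <= 33 (stop) = 2 comparison(s) -> [0, 30, 33, 39, 35, 9]
Insert 35: 39 > 35 (shift), 33 <= 35 (stop) = 2 comparison(s) -> [0, 30, 33, 35, 39, 9]
Insert 9: 39 > 9 (shift), 35 > 9 (shift), 33 > 9 (shift), 30 > 9 (shift), 0 <= 9 (stop) = 5 comparison(s) -> [0, 9, 30, 33, 35, 39]
Total comparisons: 1 + 2 + 2 + 2 + 5 = 12


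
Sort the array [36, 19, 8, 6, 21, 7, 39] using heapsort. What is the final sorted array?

Build heap: [39, 21, 36, 6, 19, 7, 8]
Extract 39: [36, 21, 8, 6, 19, 7, 39]
Extract 36: [21, 19, 8, 6, 7, 36, 39]
Extract 21: [19, 7, 8, 6, 21, 36, 39]
Extract 19: [8, 7, 6, 19, 21, 36, 39]
Extract 8: [7, 6, 8, 19, 21, 36, 39]
Extract 7: [6, 7, 8, 19, 21, 36, 39]


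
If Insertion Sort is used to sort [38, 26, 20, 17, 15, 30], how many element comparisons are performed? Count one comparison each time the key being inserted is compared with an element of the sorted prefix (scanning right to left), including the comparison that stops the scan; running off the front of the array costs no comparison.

Insert 26: 38 > 26 (shift), reached front = 1 comparison(s) -> [26, 38, 20, 17, 15, 30]
Insert 20: 38 > 20 (shift), 26 > 20 (shift), reached front = 2 comparison(s) -> [20, 26, 38, 17, 15, 30]
Insert 17: 38 > 17 (shift), 26 > 17 (shift), 20 > 17 (shift), reached front = 3 comparison(s) -> [17, 20, 26, 38, 15, 30]
Insert 15: 38 > 15 (shift), 26 > 15 (shift), 20 > 15 (shift), 17 > 15 (shift), reached front = 4 comparison(s) -> [15, 17, 20, 26, 38, 30]
Insert 30: 38 > 30 (shift), 26 <= 30 (stop) = 2 comparison(s) -> [15, 17, 20, 26, 30, 38]
Total comparisons: 1 + 2 + 3 + 4 + 2 = 12


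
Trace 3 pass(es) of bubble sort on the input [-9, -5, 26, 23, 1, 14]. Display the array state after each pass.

After pass 1: [-9, -5, 23, 1, 14, 26] (3 swaps)
After pass 2: [-9, -5, 1, 14, 23, 26] (2 swaps)
After pass 3: [-9, -5, 1, 14, 23, 26] (0 swaps)
Total swaps: 5


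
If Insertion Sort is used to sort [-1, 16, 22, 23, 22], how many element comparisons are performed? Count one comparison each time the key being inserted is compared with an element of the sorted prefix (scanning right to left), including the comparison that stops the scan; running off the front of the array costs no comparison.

Insert 16: -1 <= 16 (stop) = 1 comparison(s) -> [-1, 16, 22, 23, 22]
Insert 22: 16 <= 22 (stop) = 1 comparison(s) -> [-1, 16, 22, 23, 22]
Insert 23: 22 <= 23 (stop) = 1 comparison(s) -> [-1, 16, 22, 23, 22]
Insert 22: 23 > 22 (shift), 22 <= 22 (stop) = 2 comparison(s) -> [-1, 16, 22, 22, 23]
Total comparisons: 1 + 1 + 1 + 2 = 5


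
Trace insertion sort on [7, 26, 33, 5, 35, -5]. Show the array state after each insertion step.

First element 7 is already 'sorted'
Insert 26: shifted 0 elements -> [7, 26, 33, 5, 35, -5]
Insert 33: shifted 0 elements -> [7, 26, 33, 5, 35, -5]
Insert 5: shifted 3 elements -> [5, 7, 26, 33, 35, -5]
Insert 35: shifted 0 elements -> [5, 7, 26, 33, 35, -5]
Insert -5: shifted 5 elements -> [-5, 5, 7, 26, 33, 35]


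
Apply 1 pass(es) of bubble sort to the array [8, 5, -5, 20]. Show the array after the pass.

After pass 1: [5, -5, 8, 20] (2 swaps)
Total swaps: 2


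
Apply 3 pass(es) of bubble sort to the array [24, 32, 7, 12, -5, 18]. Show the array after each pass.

After pass 1: [24, 7, 12, -5, 18, 32] (4 swaps)
After pass 2: [7, 12, -5, 18, 24, 32] (4 swaps)
After pass 3: [7, -5, 12, 18, 24, 32] (1 swaps)
Total swaps: 9


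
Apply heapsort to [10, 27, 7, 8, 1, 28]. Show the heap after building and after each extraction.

Build heap: [28, 27, 10, 8, 1, 7]
Extract 28: [27, 8, 10, 7, 1, 28]
Extract 27: [10, 8, 1, 7, 27, 28]
Extract 10: [8, 7, 1, 10, 27, 28]
Extract 8: [7, 1, 8, 10, 27, 28]
Extract 7: [1, 7, 8, 10, 27, 28]


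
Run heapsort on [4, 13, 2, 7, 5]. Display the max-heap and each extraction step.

Build heap: [13, 7, 2, 4, 5]
Extract 13: [7, 5, 2, 4, 13]
Extract 7: [5, 4, 2, 7, 13]
Extract 5: [4, 2, 5, 7, 13]
Extract 4: [2, 4, 5, 7, 13]


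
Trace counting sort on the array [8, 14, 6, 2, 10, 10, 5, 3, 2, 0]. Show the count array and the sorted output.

Count array: [1, 0, 2, 1, 0, 1, 1, 0, 1, 0, 2, 0, 0, 0, 1]
(count[i] = number of elements equal to i)
Cumulative count: [1, 1, 3, 4, 4, 5, 6, 6, 7, 7, 9, 9, 9, 9, 10]
Sorted: [0, 2, 2, 3, 5, 6, 8, 10, 10, 14]


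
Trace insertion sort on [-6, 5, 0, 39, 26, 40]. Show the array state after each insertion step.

First element -6 is already 'sorted'
Insert 5: shifted 0 elements -> [-6, 5, 0, 39, 26, 40]
Insert 0: shifted 1 elements -> [-6, 0, 5, 39, 26, 40]
Insert 39: shifted 0 elements -> [-6, 0, 5, 39, 26, 40]
Insert 26: shifted 1 elements -> [-6, 0, 5, 26, 39, 40]
Insert 40: shifted 0 elements -> [-6, 0, 5, 26, 39, 40]


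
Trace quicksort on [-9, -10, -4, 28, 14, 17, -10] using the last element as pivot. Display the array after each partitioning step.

Partition 1: pivot=-10 at index 1 -> [-10, -10, -4, 28, 14, 17, -9]
Partition 2: pivot=-9 at index 2 -> [-10, -10, -9, 28, 14, 17, -4]
Partition 3: pivot=-4 at index 3 -> [-10, -10, -9, -4, 14, 17, 28]
Partition 4: pivot=28 at index 6 -> [-10, -10, -9, -4, 14, 17, 28]
Partition 5: pivot=17 at index 5 -> [-10, -10, -9, -4, 14, 17, 28]


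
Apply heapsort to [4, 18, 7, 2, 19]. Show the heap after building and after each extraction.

Build heap: [19, 18, 7, 2, 4]
Extract 19: [18, 4, 7, 2, 19]
Extract 18: [7, 4, 2, 18, 19]
Extract 7: [4, 2, 7, 18, 19]
Extract 4: [2, 4, 7, 18, 19]


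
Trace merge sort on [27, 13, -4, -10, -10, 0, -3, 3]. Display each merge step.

Divide and conquer:
  Merge [27] + [13] -> [13, 27]
  Merge [-4] + [-10] -> [-10, -4]
  Merge [13, 27] + [-10, -4] -> [-10, -4, 13, 27]
  Merge [-10] + [0] -> [-10, 0]
  Merge [-3] + [3] -> [-3, 3]
  Merge [-10, 0] + [-3, 3] -> [-10, -3, 0, 3]
  Merge [-10, -4, 13, 27] + [-10, -3, 0, 3] -> [-10, -10, -4, -3, 0, 3, 13, 27]


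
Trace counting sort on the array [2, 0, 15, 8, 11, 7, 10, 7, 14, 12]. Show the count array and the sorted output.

Count array: [1, 0, 1, 0, 0, 0, 0, 2, 1, 0, 1, 1, 1, 0, 1, 1]
(count[i] = number of elements equal to i)
Cumulative count: [1, 1, 2, 2, 2, 2, 2, 4, 5, 5, 6, 7, 8, 8, 9, 10]
Sorted: [0, 2, 7, 7, 8, 10, 11, 12, 14, 15]


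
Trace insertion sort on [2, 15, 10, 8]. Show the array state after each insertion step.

First element 2 is already 'sorted'
Insert 15: shifted 0 elements -> [2, 15, 10, 8]
Insert 10: shifted 1 elements -> [2, 10, 15, 8]
Insert 8: shifted 2 elements -> [2, 8, 10, 15]


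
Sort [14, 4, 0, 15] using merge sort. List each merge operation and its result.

Divide and conquer:
  Merge [14] + [4] -> [4, 14]
  Merge [0] + [15] -> [0, 15]
  Merge [4, 14] + [0, 15] -> [0, 4, 14, 15]


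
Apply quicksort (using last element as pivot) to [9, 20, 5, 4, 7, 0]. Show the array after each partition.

Partition 1: pivot=0 at index 0 -> [0, 20, 5, 4, 7, 9]
Partition 2: pivot=9 at index 4 -> [0, 5, 4, 7, 9, 20]
Partition 3: pivot=7 at index 3 -> [0, 5, 4, 7, 9, 20]
Partition 4: pivot=4 at index 1 -> [0, 4, 5, 7, 9, 20]


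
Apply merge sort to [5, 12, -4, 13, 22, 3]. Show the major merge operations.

Divide and conquer:
  Merge [12] + [-4] -> [-4, 12]
  Merge [5] + [-4, 12] -> [-4, 5, 12]
  Merge [22] + [3] -> [3, 22]
  Merge [13] + [3, 22] -> [3, 13, 22]
  Merge [-4, 5, 12] + [3, 13, 22] -> [-4, 3, 5, 12, 13, 22]


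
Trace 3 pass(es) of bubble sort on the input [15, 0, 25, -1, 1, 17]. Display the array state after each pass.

After pass 1: [0, 15, -1, 1, 17, 25] (4 swaps)
After pass 2: [0, -1, 1, 15, 17, 25] (2 swaps)
After pass 3: [-1, 0, 1, 15, 17, 25] (1 swaps)
Total swaps: 7


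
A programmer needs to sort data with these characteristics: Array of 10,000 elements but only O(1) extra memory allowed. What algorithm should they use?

Best choice: Heapsort
Reason: Heapsort rearranges the array in place using O(1) auxiliary space and still guarantees O(n log n) time; quicksort partitions in place but needs Theta(log n) stack space for recursion (O(n) in the worst case), and mergesort requires O(n) auxiliary space


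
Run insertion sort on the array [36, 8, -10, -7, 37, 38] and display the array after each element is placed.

First element 36 is already 'sorted'
Insert 8: shifted 1 elements -> [8, 36, -10, -7, 37, 38]
Insert -10: shifted 2 elements -> [-10, 8, 36, -7, 37, 38]
Insert -7: shifted 2 elements -> [-10, -7, 8, 36, 37, 38]
Insert 37: shifted 0 elements -> [-10, -7, 8, 36, 37, 38]
Insert 38: shifted 0 elements -> [-10, -7, 8, 36, 37, 38]


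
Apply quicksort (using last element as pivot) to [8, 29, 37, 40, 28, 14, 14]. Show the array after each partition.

Partition 1: pivot=14 at index 2 -> [8, 14, 14, 40, 28, 29, 37]
Partition 2: pivot=14 at index 1 -> [8, 14, 14, 40, 28, 29, 37]
Partition 3: pivot=37 at index 5 -> [8, 14, 14, 28, 29, 37, 40]
Partition 4: pivot=29 at index 4 -> [8, 14, 14, 28, 29, 37, 40]


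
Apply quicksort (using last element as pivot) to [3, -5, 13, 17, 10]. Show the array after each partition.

Partition 1: pivot=10 at index 2 -> [3, -5, 10, 17, 13]
Partition 2: pivot=-5 at index 0 -> [-5, 3, 10, 17, 13]
Partition 3: pivot=13 at index 3 -> [-5, 3, 10, 13, 17]


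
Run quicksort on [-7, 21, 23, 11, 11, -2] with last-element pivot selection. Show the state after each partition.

Partition 1: pivot=-2 at index 1 -> [-7, -2, 23, 11, 11, 21]
Partition 2: pivot=21 at index 4 -> [-7, -2, 11, 11, 21, 23]
Partition 3: pivot=11 at index 3 -> [-7, -2, 11, 11, 21, 23]


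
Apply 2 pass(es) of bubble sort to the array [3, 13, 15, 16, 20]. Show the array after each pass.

After pass 1: [3, 13, 15, 16, 20] (0 swaps)
After pass 2: [3, 13, 15, 16, 20] (0 swaps)
Total swaps: 0


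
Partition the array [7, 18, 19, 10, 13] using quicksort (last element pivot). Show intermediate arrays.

Partition 1: pivot=13 at index 2 -> [7, 10, 13, 18, 19]
Partition 2: pivot=10 at index 1 -> [7, 10, 13, 18, 19]
Partition 3: pivot=19 at index 4 -> [7, 10, 13, 18, 19]


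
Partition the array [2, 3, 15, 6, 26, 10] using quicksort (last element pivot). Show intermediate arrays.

Partition 1: pivot=10 at index 3 -> [2, 3, 6, 10, 26, 15]
Partition 2: pivot=6 at index 2 -> [2, 3, 6, 10, 26, 15]
Partition 3: pivot=3 at index 1 -> [2, 3, 6, 10, 26, 15]
Partition 4: pivot=15 at index 4 -> [2, 3, 6, 10, 15, 26]


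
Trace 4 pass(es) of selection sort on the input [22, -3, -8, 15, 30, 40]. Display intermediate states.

Pass 1: Select minimum -8 at index 2, swap -> [-8, -3, 22, 15, 30, 40]
Pass 2: Select minimum -3 at index 1, swap -> [-8, -3, 22, 15, 30, 40]
Pass 3: Select minimum 15 at index 3, swap -> [-8, -3, 15, 22, 30, 40]
Pass 4: Select minimum 22 at index 3, swap -> [-8, -3, 15, 22, 30, 40]


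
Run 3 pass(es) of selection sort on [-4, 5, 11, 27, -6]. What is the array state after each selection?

Pass 1: Select minimum -6 at index 4, swap -> [-6, 5, 11, 27, -4]
Pass 2: Select minimum -4 at index 4, swap -> [-6, -4, 11, 27, 5]
Pass 3: Select minimum 5 at index 4, swap -> [-6, -4, 5, 27, 11]


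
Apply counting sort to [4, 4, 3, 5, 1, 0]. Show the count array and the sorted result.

Count array: [1, 1, 0, 1, 2, 1]
(count[i] = number of elements equal to i)
Cumulative count: [1, 2, 2, 3, 5, 6]
Sorted: [0, 1, 3, 4, 4, 5]


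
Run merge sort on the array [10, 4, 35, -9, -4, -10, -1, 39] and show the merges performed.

Divide and conquer:
  Merge [10] + [4] -> [4, 10]
  Merge [35] + [-9] -> [-9, 35]
  Merge [4, 10] + [-9, 35] -> [-9, 4, 10, 35]
  Merge [-4] + [-10] -> [-10, -4]
  Merge [-1] + [39] -> [-1, 39]
  Merge [-10, -4] + [-1, 39] -> [-10, -4, -1, 39]
  Merge [-9, 4, 10, 35] + [-10, -4, -1, 39] -> [-10, -9, -4, -1, 4, 10, 35, 39]


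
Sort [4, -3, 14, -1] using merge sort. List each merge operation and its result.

Divide and conquer:
  Merge [4] + [-3] -> [-3, 4]
  Merge [14] + [-1] -> [-1, 14]
  Merge [-3, 4] + [-1, 14] -> [-3, -1, 4, 14]


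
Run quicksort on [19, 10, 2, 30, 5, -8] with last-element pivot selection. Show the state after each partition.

Partition 1: pivot=-8 at index 0 -> [-8, 10, 2, 30, 5, 19]
Partition 2: pivot=19 at index 4 -> [-8, 10, 2, 5, 19, 30]
Partition 3: pivot=5 at index 2 -> [-8, 2, 5, 10, 19, 30]


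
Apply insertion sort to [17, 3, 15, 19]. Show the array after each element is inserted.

First element 17 is already 'sorted'
Insert 3: shifted 1 elements -> [3, 17, 15, 19]
Insert 15: shifted 1 elements -> [3, 15, 17, 19]
Insert 19: shifted 0 elements -> [3, 15, 17, 19]


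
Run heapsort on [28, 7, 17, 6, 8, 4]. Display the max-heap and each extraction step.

Build heap: [28, 8, 17, 6, 7, 4]
Extract 28: [17, 8, 4, 6, 7, 28]
Extract 17: [8, 7, 4, 6, 17, 28]
Extract 8: [7, 6, 4, 8, 17, 28]
Extract 7: [6, 4, 7, 8, 17, 28]
Extract 6: [4, 6, 7, 8, 17, 28]


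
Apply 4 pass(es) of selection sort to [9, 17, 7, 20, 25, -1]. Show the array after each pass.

Pass 1: Select minimum -1 at index 5, swap -> [-1, 17, 7, 20, 25, 9]
Pass 2: Select minimum 7 at index 2, swap -> [-1, 7, 17, 20, 25, 9]
Pass 3: Select minimum 9 at index 5, swap -> [-1, 7, 9, 20, 25, 17]
Pass 4: Select minimum 17 at index 5, swap -> [-1, 7, 9, 17, 25, 20]


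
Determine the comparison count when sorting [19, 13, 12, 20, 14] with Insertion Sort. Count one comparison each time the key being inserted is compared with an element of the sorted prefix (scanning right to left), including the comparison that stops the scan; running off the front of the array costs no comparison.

Insert 13: 19 > 13 (shift), reached front = 1 comparison(s) -> [13, 19, 12, 20, 14]
Insert 12: 19 > 12 (shift), 13 > 12 (shift), reached front = 2 comparison(s) -> [12, 13, 19, 20, 14]
Insert 20: 19 <= 20 (stop) = 1 comparison(s) -> [12, 13, 19, 20, 14]
Insert 14: 20 > 14 (shift), 19 > 14 (shift), 13 <= 14 (stop) = 3 comparison(s) -> [12, 13, 14, 19, 20]
Total comparisons: 1 + 2 + 1 + 3 = 7


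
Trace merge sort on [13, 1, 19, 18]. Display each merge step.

Divide and conquer:
  Merge [13] + [1] -> [1, 13]
  Merge [19] + [18] -> [18, 19]
  Merge [1, 13] + [18, 19] -> [1, 13, 18, 19]


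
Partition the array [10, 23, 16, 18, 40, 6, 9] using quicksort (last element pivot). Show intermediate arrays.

Partition 1: pivot=9 at index 1 -> [6, 9, 16, 18, 40, 10, 23]
Partition 2: pivot=23 at index 5 -> [6, 9, 16, 18, 10, 23, 40]
Partition 3: pivot=10 at index 2 -> [6, 9, 10, 18, 16, 23, 40]
Partition 4: pivot=16 at index 3 -> [6, 9, 10, 16, 18, 23, 40]


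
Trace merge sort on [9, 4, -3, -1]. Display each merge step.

Divide and conquer:
  Merge [9] + [4] -> [4, 9]
  Merge [-3] + [-1] -> [-3, -1]
  Merge [4, 9] + [-3, -1] -> [-3, -1, 4, 9]


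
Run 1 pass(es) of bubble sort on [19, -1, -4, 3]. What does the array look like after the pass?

After pass 1: [-1, -4, 3, 19] (3 swaps)
Total swaps: 3


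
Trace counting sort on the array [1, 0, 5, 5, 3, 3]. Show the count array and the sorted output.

Count array: [1, 1, 0, 2, 0, 2]
(count[i] = number of elements equal to i)
Cumulative count: [1, 2, 2, 4, 4, 6]
Sorted: [0, 1, 3, 3, 5, 5]


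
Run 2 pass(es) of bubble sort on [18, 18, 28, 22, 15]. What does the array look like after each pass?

After pass 1: [18, 18, 22, 15, 28] (2 swaps)
After pass 2: [18, 18, 15, 22, 28] (1 swaps)
Total swaps: 3


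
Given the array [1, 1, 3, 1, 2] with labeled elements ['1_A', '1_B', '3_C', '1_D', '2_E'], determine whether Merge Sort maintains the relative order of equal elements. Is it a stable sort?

Trace Merge Sort on the labeled array (the key is the number; the letter only tracks identity):
  Merge [1_A] + [1_B] -> [1_A, 1_B]
  Merge [1_D] + [2_E] -> [1_D, 2_E]
  Merge [3_C] + [1_D, 2_E] -> [1_D, 2_E, 3_C]
  Merge [1_A, 1_B] + [1_D, 2_E, 3_C] -> [1_A, 1_B, 1_D, 2_E, 3_C]
Final order: [1_A, 1_B, 1_D, 2_E, 3_C]
Equal keys:
  value 1: originally 1_A, 1_B, 1_D; after sorting 1_A, 1_B, 1_D -> order preserved
All equal keys kept their original relative order. Merge Sort is stable: when the heads of the two halves are equal the merge takes from the left half first.
Answer: Stable


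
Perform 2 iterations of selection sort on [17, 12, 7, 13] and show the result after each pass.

Pass 1: Select minimum 7 at index 2, swap -> [7, 12, 17, 13]
Pass 2: Select minimum 12 at index 1, swap -> [7, 12, 17, 13]


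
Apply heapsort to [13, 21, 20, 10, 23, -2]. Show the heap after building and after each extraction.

Build heap: [23, 21, 20, 10, 13, -2]
Extract 23: [21, 13, 20, 10, -2, 23]
Extract 21: [20, 13, -2, 10, 21, 23]
Extract 20: [13, 10, -2, 20, 21, 23]
Extract 13: [10, -2, 13, 20, 21, 23]
Extract 10: [-2, 10, 13, 20, 21, 23]


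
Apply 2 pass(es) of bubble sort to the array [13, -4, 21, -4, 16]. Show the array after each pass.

After pass 1: [-4, 13, -4, 16, 21] (3 swaps)
After pass 2: [-4, -4, 13, 16, 21] (1 swaps)
Total swaps: 4


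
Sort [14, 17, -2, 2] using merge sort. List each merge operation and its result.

Divide and conquer:
  Merge [14] + [17] -> [14, 17]
  Merge [-2] + [2] -> [-2, 2]
  Merge [14, 17] + [-2, 2] -> [-2, 2, 14, 17]


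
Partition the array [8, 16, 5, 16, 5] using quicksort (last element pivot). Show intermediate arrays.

Partition 1: pivot=5 at index 1 -> [5, 5, 8, 16, 16]
Partition 2: pivot=16 at index 4 -> [5, 5, 8, 16, 16]
Partition 3: pivot=16 at index 3 -> [5, 5, 8, 16, 16]


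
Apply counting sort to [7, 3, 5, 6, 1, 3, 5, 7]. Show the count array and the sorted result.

Count array: [0, 1, 0, 2, 0, 2, 1, 2]
(count[i] = number of elements equal to i)
Cumulative count: [0, 1, 1, 3, 3, 5, 6, 8]
Sorted: [1, 3, 3, 5, 5, 6, 7, 7]


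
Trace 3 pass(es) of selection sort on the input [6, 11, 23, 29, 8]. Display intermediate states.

Pass 1: Select minimum 6 at index 0, swap -> [6, 11, 23, 29, 8]
Pass 2: Select minimum 8 at index 4, swap -> [6, 8, 23, 29, 11]
Pass 3: Select minimum 11 at index 4, swap -> [6, 8, 11, 29, 23]


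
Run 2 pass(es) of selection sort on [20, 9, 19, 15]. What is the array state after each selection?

Pass 1: Select minimum 9 at index 1, swap -> [9, 20, 19, 15]
Pass 2: Select minimum 15 at index 3, swap -> [9, 15, 19, 20]


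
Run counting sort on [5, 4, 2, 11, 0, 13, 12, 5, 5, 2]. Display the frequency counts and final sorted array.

Count array: [1, 0, 2, 0, 1, 3, 0, 0, 0, 0, 0, 1, 1, 1]
(count[i] = number of elements equal to i)
Cumulative count: [1, 1, 3, 3, 4, 7, 7, 7, 7, 7, 7, 8, 9, 10]
Sorted: [0, 2, 2, 4, 5, 5, 5, 11, 12, 13]


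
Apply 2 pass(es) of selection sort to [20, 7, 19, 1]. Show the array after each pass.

Pass 1: Select minimum 1 at index 3, swap -> [1, 7, 19, 20]
Pass 2: Select minimum 7 at index 1, swap -> [1, 7, 19, 20]


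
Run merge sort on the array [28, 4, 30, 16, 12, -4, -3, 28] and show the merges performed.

Divide and conquer:
  Merge [28] + [4] -> [4, 28]
  Merge [30] + [16] -> [16, 30]
  Merge [4, 28] + [16, 30] -> [4, 16, 28, 30]
  Merge [12] + [-4] -> [-4, 12]
  Merge [-3] + [28] -> [-3, 28]
  Merge [-4, 12] + [-3, 28] -> [-4, -3, 12, 28]
  Merge [4, 16, 28, 30] + [-4, -3, 12, 28] -> [-4, -3, 4, 12, 16, 28, 28, 30]


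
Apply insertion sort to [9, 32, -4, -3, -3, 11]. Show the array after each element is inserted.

First element 9 is already 'sorted'
Insert 32: shifted 0 elements -> [9, 32, -4, -3, -3, 11]
Insert -4: shifted 2 elements -> [-4, 9, 32, -3, -3, 11]
Insert -3: shifted 2 elements -> [-4, -3, 9, 32, -3, 11]
Insert -3: shifted 2 elements -> [-4, -3, -3, 9, 32, 11]
Insert 11: shifted 1 elements -> [-4, -3, -3, 9, 11, 32]


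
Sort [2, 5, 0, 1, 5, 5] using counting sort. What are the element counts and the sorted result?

Count array: [1, 1, 1, 0, 0, 3]
(count[i] = number of elements equal to i)
Cumulative count: [1, 2, 3, 3, 3, 6]
Sorted: [0, 1, 2, 5, 5, 5]


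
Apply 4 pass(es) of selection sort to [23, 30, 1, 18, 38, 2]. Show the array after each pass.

Pass 1: Select minimum 1 at index 2, swap -> [1, 30, 23, 18, 38, 2]
Pass 2: Select minimum 2 at index 5, swap -> [1, 2, 23, 18, 38, 30]
Pass 3: Select minimum 18 at index 3, swap -> [1, 2, 18, 23, 38, 30]
Pass 4: Select minimum 23 at index 3, swap -> [1, 2, 18, 23, 38, 30]


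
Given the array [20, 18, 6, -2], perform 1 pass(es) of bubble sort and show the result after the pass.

After pass 1: [18, 6, -2, 20] (3 swaps)
Total swaps: 3


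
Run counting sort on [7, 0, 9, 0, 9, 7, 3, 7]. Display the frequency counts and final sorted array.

Count array: [2, 0, 0, 1, 0, 0, 0, 3, 0, 2]
(count[i] = number of elements equal to i)
Cumulative count: [2, 2, 2, 3, 3, 3, 3, 6, 6, 8]
Sorted: [0, 0, 3, 7, 7, 7, 9, 9]


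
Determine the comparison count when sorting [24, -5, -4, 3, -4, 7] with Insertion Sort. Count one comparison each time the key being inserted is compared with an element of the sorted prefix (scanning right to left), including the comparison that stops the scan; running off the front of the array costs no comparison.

Insert -5: 24 > -5 (shift), reached front = 1 comparison(s) -> [-5, 24, -4, 3, -4, 7]
Insert -4: 24 > -4 (shift), -5 <= -4 (stop) = 2 comparison(s) -> [-5, -4, 24, 3, -4, 7]
Insert 3: 24 > 3 (shift), -4 <= 3 (stop) = 2 comparison(s) -> [-5, -4, 3, 24, -4, 7]
Insert -4: 24 > -4 (shift), 3 > -4 (shift), -4 <= -4 (stop) = 3 comparison(s) -> [-5, -4, -4, 3, 24, 7]
Insert 7: 24 > 7 (shift), 3 <= 7 (stop) = 2 comparison(s) -> [-5, -4, -4, 3, 7, 24]
Total comparisons: 1 + 2 + 2 + 3 + 2 = 10


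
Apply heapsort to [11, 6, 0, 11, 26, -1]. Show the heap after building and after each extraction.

Build heap: [26, 11, 0, 11, 6, -1]
Extract 26: [11, 11, 0, -1, 6, 26]
Extract 11: [11, 6, 0, -1, 11, 26]
Extract 11: [6, -1, 0, 11, 11, 26]
Extract 6: [0, -1, 6, 11, 11, 26]
Extract 0: [-1, 0, 6, 11, 11, 26]


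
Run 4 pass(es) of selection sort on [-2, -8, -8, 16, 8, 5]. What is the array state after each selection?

Pass 1: Select minimum -8 at index 1, swap -> [-8, -2, -8, 16, 8, 5]
Pass 2: Select minimum -8 at index 2, swap -> [-8, -8, -2, 16, 8, 5]
Pass 3: Select minimum -2 at index 2, swap -> [-8, -8, -2, 16, 8, 5]
Pass 4: Select minimum 5 at index 5, swap -> [-8, -8, -2, 5, 8, 16]


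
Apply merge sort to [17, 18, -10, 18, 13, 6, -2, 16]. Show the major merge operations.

Divide and conquer:
  Merge [17] + [18] -> [17, 18]
  Merge [-10] + [18] -> [-10, 18]
  Merge [17, 18] + [-10, 18] -> [-10, 17, 18, 18]
  Merge [13] + [6] -> [6, 13]
  Merge [-2] + [16] -> [-2, 16]
  Merge [6, 13] + [-2, 16] -> [-2, 6, 13, 16]
  Merge [-10, 17, 18, 18] + [-2, 6, 13, 16] -> [-10, -2, 6, 13, 16, 17, 18, 18]


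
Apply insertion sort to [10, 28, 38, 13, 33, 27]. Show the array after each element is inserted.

First element 10 is already 'sorted'
Insert 28: shifted 0 elements -> [10, 28, 38, 13, 33, 27]
Insert 38: shifted 0 elements -> [10, 28, 38, 13, 33, 27]
Insert 13: shifted 2 elements -> [10, 13, 28, 38, 33, 27]
Insert 33: shifted 1 elements -> [10, 13, 28, 33, 38, 27]
Insert 27: shifted 3 elements -> [10, 13, 27, 28, 33, 38]


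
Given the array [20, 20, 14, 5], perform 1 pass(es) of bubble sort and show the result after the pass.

After pass 1: [20, 14, 5, 20] (2 swaps)
Total swaps: 2


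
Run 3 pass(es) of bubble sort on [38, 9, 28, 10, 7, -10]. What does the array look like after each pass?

After pass 1: [9, 28, 10, 7, -10, 38] (5 swaps)
After pass 2: [9, 10, 7, -10, 28, 38] (3 swaps)
After pass 3: [9, 7, -10, 10, 28, 38] (2 swaps)
Total swaps: 10


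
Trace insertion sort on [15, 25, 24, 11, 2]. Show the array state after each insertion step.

First element 15 is already 'sorted'
Insert 25: shifted 0 elements -> [15, 25, 24, 11, 2]
Insert 24: shifted 1 elements -> [15, 24, 25, 11, 2]
Insert 11: shifted 3 elements -> [11, 15, 24, 25, 2]
Insert 2: shifted 4 elements -> [2, 11, 15, 24, 25]


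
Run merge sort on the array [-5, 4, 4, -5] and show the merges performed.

Divide and conquer:
  Merge [-5] + [4] -> [-5, 4]
  Merge [4] + [-5] -> [-5, 4]
  Merge [-5, 4] + [-5, 4] -> [-5, -5, 4, 4]


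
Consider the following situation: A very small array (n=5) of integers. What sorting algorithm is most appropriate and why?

Best choice: Insertion sort
Reason: For tiny inputs the O(n^2) overhead is negligible and insertion sort has minimal constant factors


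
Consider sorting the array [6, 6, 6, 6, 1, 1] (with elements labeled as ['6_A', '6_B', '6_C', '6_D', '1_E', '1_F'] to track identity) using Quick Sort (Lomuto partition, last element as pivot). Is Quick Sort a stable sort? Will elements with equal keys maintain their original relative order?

Trace Quick Sort on the labeled array (the key is the number; the letter only tracks identity):
  Partition indices 0..5 around pivot 1_F -> [1_E, 1_F, 6_C, 6_D, 6_A, 6_B]
  Partition indices 2..5 around pivot 6_B -> [1_E, 1_F, 6_C, 6_D, 6_A, 6_B]
  Partition indices 2..4 around pivot 6_A -> [1_E, 1_F, 6_C, 6_D, 6_A, 6_B]
  Partition indices 2..3 around pivot 6_D -> [1_E, 1_F, 6_C, 6_D, 6_A, 6_B]
Final order: [1_E, 1_F, 6_C, 6_D, 6_A, 6_B]
Equal keys:
  value 1: originally 1_E, 1_F; after sorting 1_E, 1_F -> order preserved
  value 6: originally 6_A, 6_B, 6_C, 6_D; after sorting 6_C, 6_D, 6_A, 6_B -> order changed
Equal keys were reordered, so Quick Sort is not stable: partition swaps elements across long distances and can reorder equal keys. (One such input is enough; an unstable sort may happen to preserve order on other inputs, but it gives no guarantee.)
Answer: Not stable


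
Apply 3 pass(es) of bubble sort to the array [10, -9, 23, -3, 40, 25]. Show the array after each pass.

After pass 1: [-9, 10, -3, 23, 25, 40] (3 swaps)
After pass 2: [-9, -3, 10, 23, 25, 40] (1 swaps)
After pass 3: [-9, -3, 10, 23, 25, 40] (0 swaps)
Total swaps: 4


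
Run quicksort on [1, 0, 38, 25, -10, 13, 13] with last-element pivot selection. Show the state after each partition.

Partition 1: pivot=13 at index 4 -> [1, 0, -10, 13, 13, 25, 38]
Partition 2: pivot=13 at index 3 -> [1, 0, -10, 13, 13, 25, 38]
Partition 3: pivot=-10 at index 0 -> [-10, 0, 1, 13, 13, 25, 38]
Partition 4: pivot=1 at index 2 -> [-10, 0, 1, 13, 13, 25, 38]
Partition 5: pivot=38 at index 6 -> [-10, 0, 1, 13, 13, 25, 38]


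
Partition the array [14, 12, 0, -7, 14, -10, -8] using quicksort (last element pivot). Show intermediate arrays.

Partition 1: pivot=-8 at index 1 -> [-10, -8, 0, -7, 14, 14, 12]
Partition 2: pivot=12 at index 4 -> [-10, -8, 0, -7, 12, 14, 14]
Partition 3: pivot=-7 at index 2 -> [-10, -8, -7, 0, 12, 14, 14]
Partition 4: pivot=14 at index 6 -> [-10, -8, -7, 0, 12, 14, 14]


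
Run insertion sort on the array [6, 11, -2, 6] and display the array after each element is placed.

First element 6 is already 'sorted'
Insert 11: shifted 0 elements -> [6, 11, -2, 6]
Insert -2: shifted 2 elements -> [-2, 6, 11, 6]
Insert 6: shifted 1 elements -> [-2, 6, 6, 11]


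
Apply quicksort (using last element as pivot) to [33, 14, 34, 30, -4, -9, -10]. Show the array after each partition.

Partition 1: pivot=-10 at index 0 -> [-10, 14, 34, 30, -4, -9, 33]
Partition 2: pivot=33 at index 5 -> [-10, 14, 30, -4, -9, 33, 34]
Partition 3: pivot=-9 at index 1 -> [-10, -9, 30, -4, 14, 33, 34]
Partition 4: pivot=14 at index 3 -> [-10, -9, -4, 14, 30, 33, 34]


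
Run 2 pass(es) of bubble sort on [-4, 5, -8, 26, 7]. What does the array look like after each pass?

After pass 1: [-4, -8, 5, 7, 26] (2 swaps)
After pass 2: [-8, -4, 5, 7, 26] (1 swaps)
Total swaps: 3


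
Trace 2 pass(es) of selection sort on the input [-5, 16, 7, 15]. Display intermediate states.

Pass 1: Select minimum -5 at index 0, swap -> [-5, 16, 7, 15]
Pass 2: Select minimum 7 at index 2, swap -> [-5, 7, 16, 15]


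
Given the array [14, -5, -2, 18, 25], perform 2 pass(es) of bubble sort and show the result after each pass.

After pass 1: [-5, -2, 14, 18, 25] (2 swaps)
After pass 2: [-5, -2, 14, 18, 25] (0 swaps)
Total swaps: 2


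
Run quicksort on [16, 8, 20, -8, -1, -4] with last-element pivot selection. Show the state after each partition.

Partition 1: pivot=-4 at index 1 -> [-8, -4, 20, 16, -1, 8]
Partition 2: pivot=8 at index 3 -> [-8, -4, -1, 8, 20, 16]
Partition 3: pivot=16 at index 4 -> [-8, -4, -1, 8, 16, 20]


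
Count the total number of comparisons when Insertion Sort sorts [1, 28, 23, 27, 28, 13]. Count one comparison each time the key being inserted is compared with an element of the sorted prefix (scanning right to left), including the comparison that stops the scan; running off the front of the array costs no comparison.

Insert 28: 1 <= 28 (stop) = 1 comparison(s) -> [1, 28, 23, 27, 28, 13]
Insert 23: 28 > 23 (shift), 1 <= 23 (stop) = 2 comparison(s) -> [1, 23, 28, 27, 28, 13]
Insert 27: 28 > 27 (shift), 23 <= 27 (stop) = 2 comparison(s) -> [1, 23, 27, 28, 28, 13]
Insert 28: 28 <= 28 (stop) = 1 comparison(s) -> [1, 23, 27, 28, 28, 13]
Insert 13: 28 > 13 (shift), 28 > 13 (shift), 27 > 13 (shift), 23 > 13 (shift), 1 <= 13 (stop) = 5 comparison(s) -> [1, 13, 23, 27, 28, 28]
Total comparisons: 1 + 2 + 2 + 1 + 5 = 11


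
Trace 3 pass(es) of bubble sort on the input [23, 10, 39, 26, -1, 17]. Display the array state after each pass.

After pass 1: [10, 23, 26, -1, 17, 39] (4 swaps)
After pass 2: [10, 23, -1, 17, 26, 39] (2 swaps)
After pass 3: [10, -1, 17, 23, 26, 39] (2 swaps)
Total swaps: 8


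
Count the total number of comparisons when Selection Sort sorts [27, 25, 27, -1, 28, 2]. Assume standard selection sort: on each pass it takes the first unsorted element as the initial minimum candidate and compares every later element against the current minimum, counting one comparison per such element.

Pass 1: scan indices 1..5 for the minimum = 5 comparison(s); min is -1, place at index 0 -> [-1, 25, 27, 27, 28, 2]
Pass 2: scan indices 2..5 for the minimum = 4 comparison(s); min is 2, place at index 1 -> [-1, 2, 27, 27, 28, 25]
Pass 3: scan indices 3..5 for the minimum = 3 comparison(s); min is 25, place at index 2 -> [-1, 2, 25, 27, 28, 27]
Pass 4: scan indices 4..5 for the minimum = 2 comparison(s); min is 27, place at index 3 -> [-1, 2, 25, 27, 28, 27]
Pass 5: scan indices 5..5 for the minimum = 1 comparison(s); min is 27, place at index 4 -> [-1, 2, 25, 27, 27, 28]
Selection sort always scans the whole unsorted suffix, so the count is (n-1) + (n-2) + ... + 1 = n(n-1)/2 = 6*5/2 = 15 regardless of the input order.
Total comparisons: 5 + 4 + 3 + 2 + 1 = 15


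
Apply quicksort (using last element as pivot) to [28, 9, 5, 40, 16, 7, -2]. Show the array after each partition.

Partition 1: pivot=-2 at index 0 -> [-2, 9, 5, 40, 16, 7, 28]
Partition 2: pivot=28 at index 5 -> [-2, 9, 5, 16, 7, 28, 40]
Partition 3: pivot=7 at index 2 -> [-2, 5, 7, 16, 9, 28, 40]
Partition 4: pivot=9 at index 3 -> [-2, 5, 7, 9, 16, 28, 40]


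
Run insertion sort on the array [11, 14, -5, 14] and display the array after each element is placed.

First element 11 is already 'sorted'
Insert 14: shifted 0 elements -> [11, 14, -5, 14]
Insert -5: shifted 2 elements -> [-5, 11, 14, 14]
Insert 14: shifted 0 elements -> [-5, 11, 14, 14]


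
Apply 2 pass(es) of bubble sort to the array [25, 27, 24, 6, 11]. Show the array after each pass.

After pass 1: [25, 24, 6, 11, 27] (3 swaps)
After pass 2: [24, 6, 11, 25, 27] (3 swaps)
Total swaps: 6


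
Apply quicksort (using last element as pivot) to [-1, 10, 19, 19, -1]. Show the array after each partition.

Partition 1: pivot=-1 at index 1 -> [-1, -1, 19, 19, 10]
Partition 2: pivot=10 at index 2 -> [-1, -1, 10, 19, 19]
Partition 3: pivot=19 at index 4 -> [-1, -1, 10, 19, 19]


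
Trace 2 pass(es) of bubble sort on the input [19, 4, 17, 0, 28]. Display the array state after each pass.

After pass 1: [4, 17, 0, 19, 28] (3 swaps)
After pass 2: [4, 0, 17, 19, 28] (1 swaps)
Total swaps: 4


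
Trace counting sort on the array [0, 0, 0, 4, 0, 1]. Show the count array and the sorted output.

Count array: [4, 1, 0, 0, 1]
(count[i] = number of elements equal to i)
Cumulative count: [4, 5, 5, 5, 6]
Sorted: [0, 0, 0, 0, 1, 4]


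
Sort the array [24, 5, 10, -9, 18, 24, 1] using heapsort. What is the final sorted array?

Build heap: [24, 18, 24, -9, 5, 10, 1]
Extract 24: [24, 18, 10, -9, 5, 1, 24]
Extract 24: [18, 5, 10, -9, 1, 24, 24]
Extract 18: [10, 5, 1, -9, 18, 24, 24]
Extract 10: [5, -9, 1, 10, 18, 24, 24]
Extract 5: [1, -9, 5, 10, 18, 24, 24]
Extract 1: [-9, 1, 5, 10, 18, 24, 24]


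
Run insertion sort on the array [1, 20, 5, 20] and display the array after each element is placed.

First element 1 is already 'sorted'
Insert 20: shifted 0 elements -> [1, 20, 5, 20]
Insert 5: shifted 1 elements -> [1, 5, 20, 20]
Insert 20: shifted 0 elements -> [1, 5, 20, 20]


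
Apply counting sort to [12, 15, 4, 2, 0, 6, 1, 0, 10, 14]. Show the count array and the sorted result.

Count array: [2, 1, 1, 0, 1, 0, 1, 0, 0, 0, 1, 0, 1, 0, 1, 1]
(count[i] = number of elements equal to i)
Cumulative count: [2, 3, 4, 4, 5, 5, 6, 6, 6, 6, 7, 7, 8, 8, 9, 10]
Sorted: [0, 0, 1, 2, 4, 6, 10, 12, 14, 15]


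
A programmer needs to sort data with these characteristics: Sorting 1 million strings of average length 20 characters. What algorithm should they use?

Best choice: MSD radix sort or Mergesort
Reason: MSD radix sort is a non-comparison sort that buckets the strings by successive character positions, running in time proportional to the total number of characters examined rather than O(n log n) string comparisons; mergesort is a stable O(n log n)-comparison alternative that works for arbitrary variable-length keys


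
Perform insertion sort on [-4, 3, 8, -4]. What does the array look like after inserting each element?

First element -4 is already 'sorted'
Insert 3: shifted 0 elements -> [-4, 3, 8, -4]
Insert 8: shifted 0 elements -> [-4, 3, 8, -4]
Insert -4: shifted 2 elements -> [-4, -4, 3, 8]


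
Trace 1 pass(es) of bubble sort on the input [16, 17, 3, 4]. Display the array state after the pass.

After pass 1: [16, 3, 4, 17] (2 swaps)
Total swaps: 2


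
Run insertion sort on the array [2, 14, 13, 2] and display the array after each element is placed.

First element 2 is already 'sorted'
Insert 14: shifted 0 elements -> [2, 14, 13, 2]
Insert 13: shifted 1 elements -> [2, 13, 14, 2]
Insert 2: shifted 2 elements -> [2, 2, 13, 14]


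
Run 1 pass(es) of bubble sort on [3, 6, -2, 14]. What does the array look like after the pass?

After pass 1: [3, -2, 6, 14] (1 swaps)
Total swaps: 1


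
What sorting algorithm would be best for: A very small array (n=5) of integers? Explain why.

Best choice: Insertion sort
Reason: For tiny inputs the O(n^2) overhead is negligible and insertion sort has minimal constant factors


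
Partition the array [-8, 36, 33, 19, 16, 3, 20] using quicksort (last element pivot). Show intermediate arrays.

Partition 1: pivot=20 at index 4 -> [-8, 19, 16, 3, 20, 36, 33]
Partition 2: pivot=3 at index 1 -> [-8, 3, 16, 19, 20, 36, 33]
Partition 3: pivot=19 at index 3 -> [-8, 3, 16, 19, 20, 36, 33]
Partition 4: pivot=33 at index 5 -> [-8, 3, 16, 19, 20, 33, 36]


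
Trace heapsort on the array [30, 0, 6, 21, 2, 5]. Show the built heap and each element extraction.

Build heap: [30, 21, 6, 0, 2, 5]
Extract 30: [21, 5, 6, 0, 2, 30]
Extract 21: [6, 5, 2, 0, 21, 30]
Extract 6: [5, 0, 2, 6, 21, 30]
Extract 5: [2, 0, 5, 6, 21, 30]
Extract 2: [0, 2, 5, 6, 21, 30]


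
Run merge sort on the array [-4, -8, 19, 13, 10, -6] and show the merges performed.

Divide and conquer:
  Merge [-8] + [19] -> [-8, 19]
  Merge [-4] + [-8, 19] -> [-8, -4, 19]
  Merge [10] + [-6] -> [-6, 10]
  Merge [13] + [-6, 10] -> [-6, 10, 13]
  Merge [-8, -4, 19] + [-6, 10, 13] -> [-8, -6, -4, 10, 13, 19]


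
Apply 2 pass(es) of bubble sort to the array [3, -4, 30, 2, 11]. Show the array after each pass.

After pass 1: [-4, 3, 2, 11, 30] (3 swaps)
After pass 2: [-4, 2, 3, 11, 30] (1 swaps)
Total swaps: 4


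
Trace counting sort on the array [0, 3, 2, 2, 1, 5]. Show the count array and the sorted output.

Count array: [1, 1, 2, 1, 0, 1]
(count[i] = number of elements equal to i)
Cumulative count: [1, 2, 4, 5, 5, 6]
Sorted: [0, 1, 2, 2, 3, 5]


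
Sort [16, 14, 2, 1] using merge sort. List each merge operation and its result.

Divide and conquer:
  Merge [16] + [14] -> [14, 16]
  Merge [2] + [1] -> [1, 2]
  Merge [14, 16] + [1, 2] -> [1, 2, 14, 16]


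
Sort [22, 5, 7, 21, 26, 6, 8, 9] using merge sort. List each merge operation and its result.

Divide and conquer:
  Merge [22] + [5] -> [5, 22]
  Merge [7] + [21] -> [7, 21]
  Merge [5, 22] + [7, 21] -> [5, 7, 21, 22]
  Merge [26] + [6] -> [6, 26]
  Merge [8] + [9] -> [8, 9]
  Merge [6, 26] + [8, 9] -> [6, 8, 9, 26]
  Merge [5, 7, 21, 22] + [6, 8, 9, 26] -> [5, 6, 7, 8, 9, 21, 22, 26]


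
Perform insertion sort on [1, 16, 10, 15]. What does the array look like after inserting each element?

First element 1 is already 'sorted'
Insert 16: shifted 0 elements -> [1, 16, 10, 15]
Insert 10: shifted 1 elements -> [1, 10, 16, 15]
Insert 15: shifted 1 elements -> [1, 10, 15, 16]


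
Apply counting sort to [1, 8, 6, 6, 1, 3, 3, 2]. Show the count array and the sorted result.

Count array: [0, 2, 1, 2, 0, 0, 2, 0, 1]
(count[i] = number of elements equal to i)
Cumulative count: [0, 2, 3, 5, 5, 5, 7, 7, 8]
Sorted: [1, 1, 2, 3, 3, 6, 6, 8]


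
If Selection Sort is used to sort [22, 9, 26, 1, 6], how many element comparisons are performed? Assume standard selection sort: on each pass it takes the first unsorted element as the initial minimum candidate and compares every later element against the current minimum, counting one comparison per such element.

Pass 1: scan indices 1..4 for the minimum = 4 comparison(s); min is 1, place at index 0 -> [1, 9, 26, 22, 6]
Pass 2: scan indices 2..4 for the minimum = 3 comparison(s); min is 6, place at index 1 -> [1, 6, 26, 22, 9]
Pass 3: scan indices 3..4 for the minimum = 2 comparison(s); min is 9, place at index 2 -> [1, 6, 9, 22, 26]
Pass 4: scan indices 4..4 for the minimum = 1 comparison(s); min is 22, place at index 3 -> [1, 6, 9, 22, 26]
Selection sort always scans the whole unsorted suffix, so the count is (n-1) + (n-2) + ... + 1 = n(n-1)/2 = 5*4/2 = 10 regardless of the input order.
Total comparisons: 4 + 3 + 2 + 1 = 10


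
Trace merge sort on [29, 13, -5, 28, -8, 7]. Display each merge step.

Divide and conquer:
  Merge [13] + [-5] -> [-5, 13]
  Merge [29] + [-5, 13] -> [-5, 13, 29]
  Merge [-8] + [7] -> [-8, 7]
  Merge [28] + [-8, 7] -> [-8, 7, 28]
  Merge [-5, 13, 29] + [-8, 7, 28] -> [-8, -5, 7, 13, 28, 29]
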